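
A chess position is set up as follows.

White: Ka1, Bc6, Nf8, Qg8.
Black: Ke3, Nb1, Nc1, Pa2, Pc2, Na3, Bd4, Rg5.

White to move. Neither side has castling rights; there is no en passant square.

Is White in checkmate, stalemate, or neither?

White to move; white king on a1.
In check: yes, from the black bishop on d4.
King squares — b1: attacked by Pa2; a2: attacked by Nc1; b2: attacked by Bd4.
Legal moves for White: none.
In check with no legal moves → checkmate.

checkmate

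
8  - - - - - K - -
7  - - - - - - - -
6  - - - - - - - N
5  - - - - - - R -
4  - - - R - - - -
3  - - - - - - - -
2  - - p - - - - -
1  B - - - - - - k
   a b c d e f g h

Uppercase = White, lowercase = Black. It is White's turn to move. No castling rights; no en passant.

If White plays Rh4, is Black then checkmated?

After Rh4: black king on h1; in check: yes, from the white rook on h4.
King squares — g1: attacked by Rg5; g2: attacked by Rg5; h2: attacked by Rh4.
Black has no legal moves → checkmate.

yes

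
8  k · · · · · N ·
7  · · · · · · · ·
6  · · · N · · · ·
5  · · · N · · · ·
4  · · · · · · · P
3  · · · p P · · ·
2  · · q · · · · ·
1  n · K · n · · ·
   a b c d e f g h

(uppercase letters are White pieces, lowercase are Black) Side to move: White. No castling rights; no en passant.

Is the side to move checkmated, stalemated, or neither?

White to move; white king on c1.
In check: yes, from the black queen on c2.
King squares — b1: attacked by Qc2; d1: attacked by Qc2; b2: attacked by Qc2; c2: attacked by Na1; d2: attacked by Qc2.
Legal moves for White: none.
In check with no legal moves → checkmate.

checkmate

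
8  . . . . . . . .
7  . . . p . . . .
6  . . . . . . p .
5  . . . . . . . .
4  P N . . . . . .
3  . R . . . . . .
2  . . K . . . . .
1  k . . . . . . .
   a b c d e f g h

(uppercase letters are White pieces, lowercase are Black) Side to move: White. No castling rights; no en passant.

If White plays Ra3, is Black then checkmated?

After Ra3: black king on a1; in check: yes, from the white rook on a3.
King squares — b1: attacked by Kc2; a2: attacked by Ra3; b2: attacked by Kc2.
Black has no legal moves → checkmate.

yes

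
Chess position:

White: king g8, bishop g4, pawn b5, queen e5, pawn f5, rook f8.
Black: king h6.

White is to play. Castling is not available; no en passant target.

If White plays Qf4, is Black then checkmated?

After Qf4: black king on h6; in check: yes, from the white queen on f4.
King squares — g5: attacked by Qf4; h5: attacked by Bg4; g6: attacked by Pf5; g7: attacked by Kg8; h7: attacked by Kg8.
Black has no legal moves → checkmate.

yes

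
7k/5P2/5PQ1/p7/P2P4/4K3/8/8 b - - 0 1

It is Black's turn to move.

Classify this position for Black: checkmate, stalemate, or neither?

stalemate

Black to move; black king on h8.
In check: no.
King squares — g7: attacked by Pf6; h7: attacked by Qg6; g8: attacked by Qg6.
Legal moves for Black: none.
Not in check and no legal moves → stalemate.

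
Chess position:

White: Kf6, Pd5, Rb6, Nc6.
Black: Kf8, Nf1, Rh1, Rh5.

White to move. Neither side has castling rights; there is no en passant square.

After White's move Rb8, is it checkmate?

yes

After Rb8: black king on f8; in check: yes, from the white rook on b8.
King squares — e7: attacked by Nc6; f7: attacked by Kf6; g7: attacked by Kf6; e8: attacked by Rb8; g8: attacked by Rb8.
Black has no legal moves → checkmate.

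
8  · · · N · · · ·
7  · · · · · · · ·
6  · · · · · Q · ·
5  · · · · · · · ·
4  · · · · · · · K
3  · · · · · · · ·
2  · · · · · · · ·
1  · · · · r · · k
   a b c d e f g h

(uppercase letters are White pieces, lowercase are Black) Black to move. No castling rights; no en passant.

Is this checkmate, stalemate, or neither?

Black to move; black king on h1.
In check: no.
Legal moves for Black: Kh2, Kg2, Kg1, Re8, Re7, Re6, Re5, Re4+, Re3, Re2, Rg1, Rf1, Rd1, Rc1, Rb1, Ra1.
Black has 16 legal moves and is not in check → neither.

neither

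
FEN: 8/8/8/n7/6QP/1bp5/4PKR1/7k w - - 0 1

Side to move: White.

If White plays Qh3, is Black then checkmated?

After Qh3: black king on h1; in check: yes, from the white queen on h3.
King squares — g1: attacked by Kf2; g2: attacked by Kf2; h2: attacked by Rg2.
Black has no legal moves → checkmate.

yes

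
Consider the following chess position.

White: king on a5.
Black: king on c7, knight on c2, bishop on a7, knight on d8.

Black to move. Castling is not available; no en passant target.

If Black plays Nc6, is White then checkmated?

no

After Nc6: white king on a5; in check: yes, from the black knight on c6.
White has 3 legal replies: Ka6, Kb5, Ka4.
In check but a legal move exists → not checkmate.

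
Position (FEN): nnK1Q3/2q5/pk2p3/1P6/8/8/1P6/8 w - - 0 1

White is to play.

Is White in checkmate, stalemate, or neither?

White to move; white king on c8.
In check: yes, from the black queen on c7.
King squares — b7: attacked by Kb6; c7: attacked by Kb6; d7: attacked by Qc7; b8: attacked by Qc7; d8: attacked by Qc7.
Legal moves for White: none.
In check with no legal moves → checkmate.

checkmate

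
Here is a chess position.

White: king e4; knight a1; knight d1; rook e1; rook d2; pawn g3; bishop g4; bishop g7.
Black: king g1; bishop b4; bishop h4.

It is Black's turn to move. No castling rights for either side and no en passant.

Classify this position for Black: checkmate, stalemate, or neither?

checkmate

Black to move; black king on g1.
In check: yes, from the white rook on e1.
King squares — f1: attacked by Re1; h1: attacked by Re1; f2: attacked by Nd1; g2: attacked by Rd2; h2: attacked by Rd2.
Legal moves for Black: none.
In check with no legal moves → checkmate.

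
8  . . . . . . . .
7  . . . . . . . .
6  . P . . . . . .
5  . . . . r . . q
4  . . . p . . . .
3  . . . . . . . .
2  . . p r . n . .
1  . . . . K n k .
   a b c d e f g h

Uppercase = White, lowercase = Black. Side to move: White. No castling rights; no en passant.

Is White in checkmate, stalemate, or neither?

White to move; white king on e1.
In check: yes, from the black rook on e5.
King squares — d1: attacked by Pc2; f1: attacked by Kg1; d2: attacked by Nf1; e2: attacked by Rd2; f2: attacked by Kg1.
Legal moves for White: none.
In check with no legal moves → checkmate.

checkmate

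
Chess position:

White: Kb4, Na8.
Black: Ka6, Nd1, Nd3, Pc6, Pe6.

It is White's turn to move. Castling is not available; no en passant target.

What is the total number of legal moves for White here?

White to move; king on b4.
In check: yes, from the black knight on d3.
Legal moves: Kc4, Ka4, Kb3, Ka3.
Count: 4.

4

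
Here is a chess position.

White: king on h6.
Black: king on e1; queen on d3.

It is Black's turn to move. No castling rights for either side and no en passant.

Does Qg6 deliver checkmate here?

After Qg6: white king on h6; in check: yes, from the black queen on g6.
White has 1 legal reply: Kxg6.
In check but a legal move exists → not checkmate.

no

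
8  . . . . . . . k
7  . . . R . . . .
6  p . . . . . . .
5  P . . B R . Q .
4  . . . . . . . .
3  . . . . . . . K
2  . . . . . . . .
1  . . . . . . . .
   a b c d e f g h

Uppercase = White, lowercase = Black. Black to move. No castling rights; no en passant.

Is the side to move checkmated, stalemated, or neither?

Black to move; black king on h8.
In check: no.
King squares — g7: attacked by Qg5; h7: attacked by Rd7; g8: attacked by Bd5.
Legal moves for Black: none.
Not in check and no legal moves → stalemate.

stalemate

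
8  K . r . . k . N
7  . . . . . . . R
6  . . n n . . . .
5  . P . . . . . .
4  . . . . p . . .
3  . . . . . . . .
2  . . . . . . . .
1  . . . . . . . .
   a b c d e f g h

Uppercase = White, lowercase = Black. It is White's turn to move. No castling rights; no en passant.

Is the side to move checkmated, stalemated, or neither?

checkmate

White to move; white king on a8.
In check: yes, from the black rook on c8.
King squares — a7: attacked by Nc6; b7: attacked by Nd6; b8: attacked by Nc6.
Legal moves for White: none.
In check with no legal moves → checkmate.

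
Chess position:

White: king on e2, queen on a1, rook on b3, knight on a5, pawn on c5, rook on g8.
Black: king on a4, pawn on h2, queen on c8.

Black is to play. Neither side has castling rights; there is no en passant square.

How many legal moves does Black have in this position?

Black to move; king on a4.
In check: yes, from the white queen on a1.
Legal moves: none.
Count: 0.

0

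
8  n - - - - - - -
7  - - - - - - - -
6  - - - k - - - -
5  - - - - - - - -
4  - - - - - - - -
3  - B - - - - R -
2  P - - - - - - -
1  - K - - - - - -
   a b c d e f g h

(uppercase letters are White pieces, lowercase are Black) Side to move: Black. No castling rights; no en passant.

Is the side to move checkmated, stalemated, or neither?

neither

Black to move; black king on d6.
In check: no.
Legal moves for Black: Nc7, Nb6, Ke7, Kd7, Kc7, Kc6, Ke5, Kc5.
Black has 8 legal moves and is not in check → neither.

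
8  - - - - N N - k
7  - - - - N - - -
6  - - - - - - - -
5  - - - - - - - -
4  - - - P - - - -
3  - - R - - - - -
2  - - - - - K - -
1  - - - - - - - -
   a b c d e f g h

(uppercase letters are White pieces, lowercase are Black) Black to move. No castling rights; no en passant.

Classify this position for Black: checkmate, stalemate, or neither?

stalemate

Black to move; black king on h8.
In check: no.
King squares — g7: attacked by Ne8; h7: attacked by Nf8; g8: attacked by Ne7.
Legal moves for Black: none.
Not in check and no legal moves → stalemate.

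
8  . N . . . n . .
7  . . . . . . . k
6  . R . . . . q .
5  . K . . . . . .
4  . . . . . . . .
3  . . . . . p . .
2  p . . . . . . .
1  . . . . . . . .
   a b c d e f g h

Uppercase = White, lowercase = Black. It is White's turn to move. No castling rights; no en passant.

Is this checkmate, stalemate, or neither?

neither

White to move; white king on b5.
In check: no.
Legal moves for White: Nd7, Nc6, Na6, Rb7+, Rxg6, Rf6, Re6, Rd6, Rc6, Ra6, Ka6, Kc5, Ka5, Kc4, Kb4, Ka4.
White has 16 legal moves and is not in check → neither.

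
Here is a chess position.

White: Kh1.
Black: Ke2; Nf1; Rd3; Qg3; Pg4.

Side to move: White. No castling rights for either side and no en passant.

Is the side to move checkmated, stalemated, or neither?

stalemate

White to move; white king on h1.
In check: no.
King squares — g1: attacked by Qg3; g2: attacked by Qg3; h2: attacked by Nf1.
Legal moves for White: none.
Not in check and no legal moves → stalemate.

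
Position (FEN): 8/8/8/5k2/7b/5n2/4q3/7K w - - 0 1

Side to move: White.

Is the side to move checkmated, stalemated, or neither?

stalemate

White to move; white king on h1.
In check: no.
King squares — g1: attacked by Nf3; g2: attacked by Qe2; h2: attacked by Qe2.
Legal moves for White: none.
Not in check and no legal moves → stalemate.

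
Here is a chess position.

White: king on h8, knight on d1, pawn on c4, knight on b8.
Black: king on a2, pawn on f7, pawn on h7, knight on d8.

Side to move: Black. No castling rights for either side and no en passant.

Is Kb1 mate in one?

After Kb1: white king on h8; in check: no.
White is not in check, so this cannot be checkmate.

no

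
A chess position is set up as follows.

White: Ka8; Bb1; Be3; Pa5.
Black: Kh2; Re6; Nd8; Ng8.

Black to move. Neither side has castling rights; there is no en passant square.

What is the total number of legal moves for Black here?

Black to move; king on h2.
In check: no.
Legal moves: Ne7, Nh6, Nf6, Nf7, Nb7, Nc6, Re8, Re7, Rh6, Rg6, Rf6, Rd6, Rc6, Rb6, Ra6+, Re5, Re4, Rxe3, Kh3, Kg3, Kg2, Kh1.
Count: 22.

22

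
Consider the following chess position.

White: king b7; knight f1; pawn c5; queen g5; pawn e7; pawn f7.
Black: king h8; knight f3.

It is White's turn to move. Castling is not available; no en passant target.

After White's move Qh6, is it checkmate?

After Qh6: black king on h8; in check: yes, from the white queen on h6.
King squares — g7: attacked by Qh6; h7: attacked by Qh6; g8: attacked by Pf7.
Black has no legal moves → checkmate.

yes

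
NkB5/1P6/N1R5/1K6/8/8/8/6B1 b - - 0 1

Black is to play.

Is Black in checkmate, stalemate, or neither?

Black to move; black king on b8.
In check: yes, from the white knight on a6.
King squares — a7: attacked by Bg1; b7: attacked by Bc8; c7: attacked by Na6; a8: attacked by Pb7; c8: attacked by Rc6.
Legal moves for Black: none.
In check with no legal moves → checkmate.

checkmate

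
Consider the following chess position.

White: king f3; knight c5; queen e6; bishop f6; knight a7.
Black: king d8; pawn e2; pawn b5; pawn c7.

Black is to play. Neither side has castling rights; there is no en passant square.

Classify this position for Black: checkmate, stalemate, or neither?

checkmate

Black to move; black king on d8.
In check: yes, from the white bishop on f6.
King squares — c7: own pawn; d7: attacked by Nc5; e7: attacked by Qe6; c8: attacked by Qe6; e8: attacked by Qe6.
Legal moves for Black: none.
In check with no legal moves → checkmate.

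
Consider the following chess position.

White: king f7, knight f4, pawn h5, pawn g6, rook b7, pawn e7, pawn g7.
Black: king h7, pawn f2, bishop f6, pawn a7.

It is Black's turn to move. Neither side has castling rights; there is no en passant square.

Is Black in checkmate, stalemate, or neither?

Black to move; black king on h7.
In check: yes, from the white pawn on g6.
Legal moves for Black: Kh6.
Black is in check but has 1 legal move → neither.

neither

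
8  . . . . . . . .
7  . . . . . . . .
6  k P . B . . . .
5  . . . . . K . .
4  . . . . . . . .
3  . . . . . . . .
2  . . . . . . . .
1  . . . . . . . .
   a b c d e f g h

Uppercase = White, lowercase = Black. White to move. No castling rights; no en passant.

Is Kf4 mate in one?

no

After Kf4: black king on a6; in check: no.
Black is not in check, so this cannot be checkmate.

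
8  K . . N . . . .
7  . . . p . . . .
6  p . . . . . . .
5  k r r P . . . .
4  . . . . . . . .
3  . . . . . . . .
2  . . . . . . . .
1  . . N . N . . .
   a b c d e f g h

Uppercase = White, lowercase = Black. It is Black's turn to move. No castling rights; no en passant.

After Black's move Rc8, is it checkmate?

After Rc8: white king on a8; in check: yes, from the black rook on c8.
White has 1 legal reply: Ka7.
In check but a legal move exists → not checkmate.

no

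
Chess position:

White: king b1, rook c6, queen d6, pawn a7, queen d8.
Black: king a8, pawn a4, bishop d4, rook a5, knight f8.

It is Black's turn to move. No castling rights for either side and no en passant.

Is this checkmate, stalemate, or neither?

neither

Black to move; black king on a8.
In check: yes, from the white queen on d8.
King squares — a7: available; b7: available; b8: attacked by Qd6.
Legal moves for Black: Kb7, Kxa7.
Black is in check but has 2 legal moves → neither.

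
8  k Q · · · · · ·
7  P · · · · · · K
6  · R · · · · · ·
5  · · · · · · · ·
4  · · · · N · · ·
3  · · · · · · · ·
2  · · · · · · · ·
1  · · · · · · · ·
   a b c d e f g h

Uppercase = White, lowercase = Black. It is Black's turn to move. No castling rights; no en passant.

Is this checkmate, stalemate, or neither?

Black to move; black king on a8.
In check: yes, from the white queen on b8.
King squares — a7: attacked by Qb8; b7: attacked by Rb6; b8: attacked by Rb6.
Legal moves for Black: none.
In check with no legal moves → checkmate.

checkmate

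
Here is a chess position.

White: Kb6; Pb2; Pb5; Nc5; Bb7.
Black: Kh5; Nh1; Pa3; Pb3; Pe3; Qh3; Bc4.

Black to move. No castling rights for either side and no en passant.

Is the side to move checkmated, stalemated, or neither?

Black to move; black king on h5.
In check: no.
Legal moves for Black include: Kh6, Kg6, Kg5, Kh4, Kg4, Bg8, Bf7, Be6, Bd5, Bxb5, Bd3, Be2, Bf1, Qc8, Qd7, Qe6+, Qf5, Qh4, ... (list truncated; more exist).
Black has legal moves and is not in check → neither.

neither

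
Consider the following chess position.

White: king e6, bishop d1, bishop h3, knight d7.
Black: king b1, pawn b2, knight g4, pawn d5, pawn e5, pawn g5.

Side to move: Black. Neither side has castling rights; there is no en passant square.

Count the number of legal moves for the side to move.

10

Black to move; king on b1.
In check: no.
Legal moves: Nh6, Nf6, Ne3, Nh2, Nf2, Ka2, Kc1, Ka1, e4, d4.
Count: 10.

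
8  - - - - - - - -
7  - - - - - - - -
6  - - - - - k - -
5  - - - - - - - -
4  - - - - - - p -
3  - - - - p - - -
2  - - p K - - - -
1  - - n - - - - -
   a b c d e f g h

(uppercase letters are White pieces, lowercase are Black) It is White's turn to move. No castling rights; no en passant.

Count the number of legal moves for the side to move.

5

White to move; king on d2.
In check: yes, from the black pawn on e3.
Legal moves: Kxe3, Kc3, Kxc2, Ke1, Kxc1.
Count: 5.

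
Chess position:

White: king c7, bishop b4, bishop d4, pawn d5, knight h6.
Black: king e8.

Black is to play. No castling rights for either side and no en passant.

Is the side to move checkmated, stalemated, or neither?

Black to move; black king on e8.
In check: no.
King squares — d7: attacked by Kc7; e7: attacked by Bb4; f7: attacked by Nh6; d8: attacked by Kc7; f8: attacked by Bb4.
Legal moves for Black: none.
Not in check and no legal moves → stalemate.

stalemate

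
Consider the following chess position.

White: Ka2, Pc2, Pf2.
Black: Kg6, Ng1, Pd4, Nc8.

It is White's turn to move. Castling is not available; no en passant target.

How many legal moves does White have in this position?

White to move; king on a2.
In check: no.
Legal moves: Kb3, Ka3, Kb2, Kb1, Ka1, f3, c3, f4, c4.
Count: 9.

9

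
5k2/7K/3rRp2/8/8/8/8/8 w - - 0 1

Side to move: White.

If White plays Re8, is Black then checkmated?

no

After Re8: black king on f8; in check: yes, from the white rook on e8.
Black has 2 legal replies: Kxe8, Kf7.
In check but a legal move exists → not checkmate.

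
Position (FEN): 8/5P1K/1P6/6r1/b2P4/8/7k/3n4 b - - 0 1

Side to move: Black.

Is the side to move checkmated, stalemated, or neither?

neither

Black to move; black king on h2.
In check: no.
Legal moves for Black include: Rg8, Rg7+, Rg6, Rh5+, Rf5, Re5, Rd5, Rc5, Rb5, Ra5, Rg4, Rg3, Rg2, Rg1, Be8, Bd7, Bc6, Bb5, ... (list truncated; more exist).
Black has legal moves and is not in check → neither.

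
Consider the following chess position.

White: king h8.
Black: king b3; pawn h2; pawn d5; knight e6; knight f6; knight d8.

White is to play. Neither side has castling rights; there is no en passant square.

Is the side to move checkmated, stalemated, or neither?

stalemate

White to move; white king on h8.
In check: no.
King squares — g7: attacked by Ne6; h7: attacked by Nf6; g8: attacked by Nf6.
Legal moves for White: none.
Not in check and no legal moves → stalemate.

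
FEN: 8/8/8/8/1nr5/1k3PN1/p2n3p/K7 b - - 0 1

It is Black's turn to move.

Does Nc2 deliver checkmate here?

yes

After Nc2: white king on a1; in check: yes, from the black knight on c2.
King squares — b1: attacked by Pa2; a2: attacked by Kb3; b2: attacked by Kb3.
White has no legal moves → checkmate.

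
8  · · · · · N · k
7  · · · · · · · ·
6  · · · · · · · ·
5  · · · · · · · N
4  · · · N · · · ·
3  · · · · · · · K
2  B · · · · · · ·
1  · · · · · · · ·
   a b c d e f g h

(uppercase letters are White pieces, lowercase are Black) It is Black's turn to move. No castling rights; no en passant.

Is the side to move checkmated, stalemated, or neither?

stalemate

Black to move; black king on h8.
In check: no.
King squares — g7: attacked by Nh5; h7: attacked by Nf8; g8: attacked by Ba2.
Legal moves for Black: none.
Not in check and no legal moves → stalemate.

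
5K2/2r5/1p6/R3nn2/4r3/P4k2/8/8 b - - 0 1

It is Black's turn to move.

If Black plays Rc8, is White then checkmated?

yes

After Rc8: white king on f8; in check: yes, from the black rook on c8.
King squares — e7: attacked by Nf5; f7: attacked by Ne5; g7: attacked by Nf5; e8: attacked by Rc8; g8: attacked by Rc8.
White has no legal moves → checkmate.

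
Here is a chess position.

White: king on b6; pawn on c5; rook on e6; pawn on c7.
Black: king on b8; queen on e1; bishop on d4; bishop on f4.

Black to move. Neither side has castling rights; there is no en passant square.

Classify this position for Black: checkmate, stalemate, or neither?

Black to move; black king on b8.
In check: yes, from the white pawn on c7.
King squares — a7: attacked by Kb6; b7: attacked by Kb6; c7: attacked by Kb6; a8: available; c8: available.
Legal moves for Black: Kc8, Ka8, Bxc7+.
Black is in check but has 3 legal moves → neither.

neither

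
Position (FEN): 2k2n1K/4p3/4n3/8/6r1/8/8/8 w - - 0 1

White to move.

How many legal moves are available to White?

White to move; king on h8.
In check: no.
Legal moves: none.
Count: 0.

0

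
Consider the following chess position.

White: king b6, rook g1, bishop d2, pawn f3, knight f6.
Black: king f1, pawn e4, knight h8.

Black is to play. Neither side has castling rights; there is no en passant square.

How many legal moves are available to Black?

Black to move; king on f1.
In check: yes, from the white rook on g1.
Legal moves: Kf2, Ke2, Kxg1.
Count: 3.

3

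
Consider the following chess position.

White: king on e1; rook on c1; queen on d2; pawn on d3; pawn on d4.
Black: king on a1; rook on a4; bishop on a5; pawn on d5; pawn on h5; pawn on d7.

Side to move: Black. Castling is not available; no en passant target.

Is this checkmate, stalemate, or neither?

checkmate

Black to move; black king on a1.
In check: yes, from the white rook on c1.
King squares — b1: attacked by Rc1; a2: attacked by Qd2; b2: attacked by Qd2.
Legal moves for Black: none.
In check with no legal moves → checkmate.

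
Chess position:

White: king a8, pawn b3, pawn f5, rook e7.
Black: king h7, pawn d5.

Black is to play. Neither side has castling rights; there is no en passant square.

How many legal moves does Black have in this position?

Black to move; king on h7.
In check: yes, from the white rook on e7.
Legal moves: Kh8, Kg8, Kh6.
Count: 3.

3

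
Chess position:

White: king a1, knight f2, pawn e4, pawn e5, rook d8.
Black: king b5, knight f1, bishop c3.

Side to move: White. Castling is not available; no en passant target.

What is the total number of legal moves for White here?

2

White to move; king on a1.
In check: yes, from the black bishop on c3.
Legal moves: Ka2, Kb1.
Count: 2.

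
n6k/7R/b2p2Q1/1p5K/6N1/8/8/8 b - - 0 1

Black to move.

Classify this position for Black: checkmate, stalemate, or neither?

checkmate

Black to move; black king on h8.
In check: yes, from the white rook on h7.
King squares — g7: attacked by Qg6; h7: attacked by Qg6; g8: attacked by Qg6.
Legal moves for Black: none.
In check with no legal moves → checkmate.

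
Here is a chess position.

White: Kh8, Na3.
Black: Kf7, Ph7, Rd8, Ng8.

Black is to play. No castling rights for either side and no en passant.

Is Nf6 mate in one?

yes

After Nf6: white king on h8; in check: yes, from the black rook on d8.
King squares — g7: attacked by Kf7; h7: attacked by Nf6; g8: attacked by Nf6.
White has no legal moves → checkmate.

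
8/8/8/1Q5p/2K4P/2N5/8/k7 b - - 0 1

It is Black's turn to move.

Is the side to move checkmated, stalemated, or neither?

Black to move; black king on a1.
In check: no.
King squares — b1: attacked by Nc3; a2: attacked by Nc3; b2: attacked by Qb5.
Legal moves for Black: none.
Not in check and no legal moves → stalemate.

stalemate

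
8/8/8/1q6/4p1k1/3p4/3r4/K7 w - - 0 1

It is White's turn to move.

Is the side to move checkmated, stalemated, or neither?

stalemate

White to move; white king on a1.
In check: no.
King squares — b1: attacked by Qb5; a2: attacked by Rd2; b2: attacked by Rd2.
Legal moves for White: none.
Not in check and no legal moves → stalemate.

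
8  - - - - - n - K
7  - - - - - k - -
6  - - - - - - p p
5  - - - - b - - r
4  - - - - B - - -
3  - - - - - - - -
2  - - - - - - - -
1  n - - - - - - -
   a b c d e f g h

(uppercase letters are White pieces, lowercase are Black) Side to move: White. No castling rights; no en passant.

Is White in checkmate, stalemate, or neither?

checkmate

White to move; white king on h8.
In check: yes, from the black bishop on e5.
King squares — g7: attacked by Be5; h7: attacked by Nf8; g8: attacked by Kf7.
Legal moves for White: none.
In check with no legal moves → checkmate.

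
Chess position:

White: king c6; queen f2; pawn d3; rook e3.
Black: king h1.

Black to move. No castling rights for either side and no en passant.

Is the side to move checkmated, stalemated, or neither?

Black to move; black king on h1.
In check: no.
King squares — g1: attacked by Qf2; g2: attacked by Qf2; h2: attacked by Qf2.
Legal moves for Black: none.
Not in check and no legal moves → stalemate.

stalemate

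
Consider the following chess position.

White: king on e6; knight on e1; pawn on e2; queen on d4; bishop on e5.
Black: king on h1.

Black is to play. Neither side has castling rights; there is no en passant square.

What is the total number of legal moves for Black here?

Black to move; king on h1.
In check: no.
Legal moves: none.
Count: 0.

0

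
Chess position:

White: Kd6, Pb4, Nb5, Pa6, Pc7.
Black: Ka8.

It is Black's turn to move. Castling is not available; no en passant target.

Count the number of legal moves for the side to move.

Black to move; king on a8.
In check: no.
Legal moves: none.
Count: 0.

0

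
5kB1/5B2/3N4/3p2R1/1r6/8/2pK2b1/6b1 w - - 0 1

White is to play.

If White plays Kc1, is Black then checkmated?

no

After Kc1: black king on f8; in check: no.
Black is not in check, so this cannot be checkmate.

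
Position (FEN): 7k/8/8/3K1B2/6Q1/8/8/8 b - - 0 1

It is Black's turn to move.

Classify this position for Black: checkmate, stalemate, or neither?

Black to move; black king on h8.
In check: no.
King squares — g7: attacked by Qg4; h7: attacked by Bf5; g8: attacked by Qg4.
Legal moves for Black: none.
Not in check and no legal moves → stalemate.

stalemate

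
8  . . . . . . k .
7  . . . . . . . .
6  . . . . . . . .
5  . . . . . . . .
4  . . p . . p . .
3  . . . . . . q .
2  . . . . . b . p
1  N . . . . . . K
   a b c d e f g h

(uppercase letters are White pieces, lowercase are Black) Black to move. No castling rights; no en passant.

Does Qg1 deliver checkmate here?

yes

After Qg1: white king on h1; in check: yes, from the black queen on g1.
King squares — g1: attacked by Bf2; g2: attacked by Qg1; h2: attacked by Qg1.
White has no legal moves → checkmate.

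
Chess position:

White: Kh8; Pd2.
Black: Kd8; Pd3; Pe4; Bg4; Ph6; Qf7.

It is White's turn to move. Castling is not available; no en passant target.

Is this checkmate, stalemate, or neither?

stalemate

White to move; white king on h8.
In check: no.
King squares — g7: attacked by Qf7; h7: attacked by Qf7; g8: attacked by Qf7.
Legal moves for White: none.
Not in check and no legal moves → stalemate.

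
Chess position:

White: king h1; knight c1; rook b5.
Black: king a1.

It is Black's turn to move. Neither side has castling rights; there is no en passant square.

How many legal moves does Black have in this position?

Black to move; king on a1.
In check: no.
Legal moves: none.
Count: 0.

0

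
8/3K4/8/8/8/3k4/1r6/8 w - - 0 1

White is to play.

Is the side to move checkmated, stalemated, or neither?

White to move; white king on d7.
In check: no.
Legal moves for White: Ke8, Kd8, Kc8, Ke7, Kc7, Ke6, Kd6, Kc6.
White has 8 legal moves and is not in check → neither.

neither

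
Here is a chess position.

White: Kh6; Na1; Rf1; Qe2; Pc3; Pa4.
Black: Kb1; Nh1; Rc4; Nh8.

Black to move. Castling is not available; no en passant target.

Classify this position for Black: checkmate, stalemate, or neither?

checkmate

Black to move; black king on b1.
In check: yes, from the white rook on f1.
King squares — a1: attacked by Rf1; c1: attacked by Rf1; a2: attacked by Qe2; b2: attacked by Qe2; c2: attacked by Na1.
Legal moves for Black: none.
In check with no legal moves → checkmate.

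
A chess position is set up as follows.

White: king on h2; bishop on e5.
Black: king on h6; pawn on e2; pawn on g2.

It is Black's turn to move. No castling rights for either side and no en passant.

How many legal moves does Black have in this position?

12

Black to move; king on h6.
In check: no.
Legal moves: Kh7, Kg6, Kh5, Kg5, g1=Q+, g1=R, g1=B+, g1=N, e1=Q, e1=R, e1=B, e1=N.
Count: 12.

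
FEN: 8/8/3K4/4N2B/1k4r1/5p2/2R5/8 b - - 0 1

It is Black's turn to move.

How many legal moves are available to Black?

Black to move; king on b4.
In check: no.
Legal moves: Rg8, Rg7, Rg6+, Rg5, Rh4, Rf4, Re4, Rd4+, Rc4, Rg3, Rg2, Rg1, Kb5, Ka5, Ka4, Kb3, Ka3, f2.
Count: 18.

18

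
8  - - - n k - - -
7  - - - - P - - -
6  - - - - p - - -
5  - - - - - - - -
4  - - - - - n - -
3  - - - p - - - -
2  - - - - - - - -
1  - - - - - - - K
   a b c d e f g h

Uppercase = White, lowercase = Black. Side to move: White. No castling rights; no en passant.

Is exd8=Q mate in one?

no

After exd8=Q: black king on e8; in check: yes, from the white queen on d8.
Black has 2 legal replies: Kxd8, Kf7.
In check but a legal move exists → not checkmate.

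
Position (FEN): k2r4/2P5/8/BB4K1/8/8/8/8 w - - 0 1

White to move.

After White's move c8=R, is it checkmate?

no

After c8=R: black king on a8; in check: yes, from the white rook on c8.
Black has 3 legal replies: Kb7, Ka7, Rxc8.
In check but a legal move exists → not checkmate.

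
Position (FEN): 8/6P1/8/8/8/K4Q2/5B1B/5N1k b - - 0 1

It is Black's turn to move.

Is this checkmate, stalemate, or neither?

Black to move; black king on h1.
In check: yes, from the white queen on f3.
King squares — g1: attacked by Bf2; g2: attacked by Qf3; h2: attacked by Nf1.
Legal moves for Black: none.
In check with no legal moves → checkmate.

checkmate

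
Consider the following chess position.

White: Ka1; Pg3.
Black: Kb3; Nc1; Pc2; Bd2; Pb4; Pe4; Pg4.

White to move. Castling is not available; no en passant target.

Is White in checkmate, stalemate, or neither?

stalemate

White to move; white king on a1.
In check: no.
King squares — b1: attacked by Pc2; a2: attacked by Nc1; b2: attacked by Kb3.
Legal moves for White: none.
Not in check and no legal moves → stalemate.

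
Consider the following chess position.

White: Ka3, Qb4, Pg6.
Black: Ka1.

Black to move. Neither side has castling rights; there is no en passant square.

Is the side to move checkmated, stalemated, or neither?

stalemate

Black to move; black king on a1.
In check: no.
King squares — b1: attacked by Qb4; a2: attacked by Ka3; b2: attacked by Ka3.
Legal moves for Black: none.
Not in check and no legal moves → stalemate.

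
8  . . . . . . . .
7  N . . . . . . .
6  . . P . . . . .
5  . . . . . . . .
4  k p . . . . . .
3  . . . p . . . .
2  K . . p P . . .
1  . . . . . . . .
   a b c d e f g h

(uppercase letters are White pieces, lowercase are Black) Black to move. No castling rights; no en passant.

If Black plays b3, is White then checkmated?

no

After b3: white king on a2; in check: yes, from the black pawn on b3.
White has 3 legal replies: Kb2, Kb1, Ka1.
In check but a legal move exists → not checkmate.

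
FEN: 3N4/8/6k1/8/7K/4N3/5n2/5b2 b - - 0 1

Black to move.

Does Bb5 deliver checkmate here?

no

After Bb5: white king on h4; in check: no.
White is not in check, so this cannot be checkmate.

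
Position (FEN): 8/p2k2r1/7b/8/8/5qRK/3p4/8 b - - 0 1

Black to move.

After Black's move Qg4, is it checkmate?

After Qg4: white king on h3; in check: yes, from the black queen on g4.
White has 3 legal replies: Kh2, Kg2, Rxg4.
In check but a legal move exists → not checkmate.

no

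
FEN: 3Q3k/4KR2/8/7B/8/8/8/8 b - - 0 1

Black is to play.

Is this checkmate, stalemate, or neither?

checkmate

Black to move; black king on h8.
In check: yes, from the white queen on d8.
King squares — g7: attacked by Rf7; h7: attacked by Rf7; g8: attacked by Qd8.
Legal moves for Black: none.
In check with no legal moves → checkmate.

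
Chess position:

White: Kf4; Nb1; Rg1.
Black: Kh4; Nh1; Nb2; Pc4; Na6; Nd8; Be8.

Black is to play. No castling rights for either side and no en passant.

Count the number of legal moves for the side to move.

23

Black to move; king on h4.
In check: no.
Legal moves: Bf7, Bd7, Bg6, Bc6, Bh5, Bb5, Ba4, Nf7, Nb7, Ne6+, Nc6, Nb8, Nc7, Nc5, Nb4, Kh5, Kh3, Na4, Nd3+, Nd1, Ng3, Nf2, c3.
Count: 23.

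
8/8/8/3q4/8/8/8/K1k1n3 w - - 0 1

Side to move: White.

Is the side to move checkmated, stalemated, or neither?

stalemate

White to move; white king on a1.
In check: no.
King squares — b1: attacked by Kc1; a2: attacked by Qd5; b2: attacked by Kc1.
Legal moves for White: none.
Not in check and no legal moves → stalemate.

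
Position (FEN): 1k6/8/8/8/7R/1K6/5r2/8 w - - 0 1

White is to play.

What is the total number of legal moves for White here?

19

White to move; king on b3.
In check: no.
Legal moves: Rh8+, Rh7, Rh6, Rh5, Rg4, Rf4, Re4, Rd4, Rc4, Rb4+, Ra4, Rh3, Rh2, Rh1, Kc4, Kb4, Ka4, Kc3, Ka3.
Count: 19.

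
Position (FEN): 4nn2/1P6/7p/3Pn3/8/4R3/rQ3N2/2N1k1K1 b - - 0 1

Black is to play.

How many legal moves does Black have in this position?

0

Black to move; king on e1.
In check: yes, from the white rook on e3.
Legal moves: none.
Count: 0.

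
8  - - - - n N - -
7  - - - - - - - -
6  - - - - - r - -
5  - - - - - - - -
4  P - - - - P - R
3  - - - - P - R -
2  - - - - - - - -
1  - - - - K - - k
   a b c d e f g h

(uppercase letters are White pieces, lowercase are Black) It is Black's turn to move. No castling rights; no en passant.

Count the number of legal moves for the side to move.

Black to move; king on h1.
In check: yes, from the white rook on h4.
Legal moves: none.
Count: 0.

0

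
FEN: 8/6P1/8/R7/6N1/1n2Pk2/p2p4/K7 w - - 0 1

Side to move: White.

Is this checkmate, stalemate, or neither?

White to move; white king on a1.
In check: yes, from the black knight on b3.
King squares — b1: attacked by Pa2; a2: available; b2: available.
Legal moves for White: Kb2, Kxa2.
White is in check but has 2 legal moves → neither.

neither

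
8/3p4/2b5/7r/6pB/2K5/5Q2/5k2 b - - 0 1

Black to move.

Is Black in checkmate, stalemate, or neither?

checkmate

Black to move; black king on f1.
In check: yes, from the white queen on f2.
King squares — e1: attacked by Qf2; g1: attacked by Qf2; e2: attacked by Qf2; f2: attacked by Bh4; g2: attacked by Qf2.
Legal moves for Black: none.
In check with no legal moves → checkmate.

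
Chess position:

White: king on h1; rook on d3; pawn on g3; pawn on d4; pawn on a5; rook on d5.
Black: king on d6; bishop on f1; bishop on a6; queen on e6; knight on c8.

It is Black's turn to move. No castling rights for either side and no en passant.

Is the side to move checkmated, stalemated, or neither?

neither

Black to move; black king on d6.
In check: yes, from the white rook on d5.
Legal moves for Black: Ke7, Kc7, Kc6, Kxd5, Qxd5+.
Black is in check but has 5 legal moves → neither.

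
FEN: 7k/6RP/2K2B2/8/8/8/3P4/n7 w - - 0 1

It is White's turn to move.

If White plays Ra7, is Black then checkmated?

After Ra7: black king on h8; in check: yes, from the white bishop on f6.
King squares — g7: attacked by Bf6; h7: attacked by Ra7; g8: attacked by Ph7.
Black has no legal moves → checkmate.

yes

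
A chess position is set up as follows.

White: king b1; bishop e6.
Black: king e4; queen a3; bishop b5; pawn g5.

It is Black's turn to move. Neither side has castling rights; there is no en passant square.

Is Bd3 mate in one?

After Bd3: white king on b1; in check: yes, from the black bishop on d3.
King squares — a1: attacked by Qa3; c1: attacked by Qa3; a2: attacked by Qa3; b2: attacked by Qa3; c2: attacked by Bd3.
White has no legal moves → checkmate.

yes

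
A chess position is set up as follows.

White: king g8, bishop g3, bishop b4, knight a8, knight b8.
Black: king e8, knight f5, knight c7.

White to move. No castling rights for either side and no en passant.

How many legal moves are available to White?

24

White to move; king on g8.
In check: no.
Legal moves: Kh8, Kh7, Nd7, Nc6, Na6, Nxc7+, Nb6, Bf8, Be7, Bbd6, Bc5, Ba5, Bc3, Ba3, Bd2, Bbe1, Bxc7, Bgd6, Be5, Bh4, Bf4, Bh2, Bf2, Bge1.
Count: 24.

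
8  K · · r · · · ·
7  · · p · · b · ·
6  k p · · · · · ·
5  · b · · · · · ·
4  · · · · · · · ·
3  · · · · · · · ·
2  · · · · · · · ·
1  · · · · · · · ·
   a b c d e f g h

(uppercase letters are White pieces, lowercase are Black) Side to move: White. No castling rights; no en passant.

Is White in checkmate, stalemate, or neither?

checkmate

White to move; white king on a8.
In check: yes, from the black rook on d8.
King squares — a7: attacked by Ka6; b7: attacked by Ka6; b8: attacked by Rd8.
Legal moves for White: none.
In check with no legal moves → checkmate.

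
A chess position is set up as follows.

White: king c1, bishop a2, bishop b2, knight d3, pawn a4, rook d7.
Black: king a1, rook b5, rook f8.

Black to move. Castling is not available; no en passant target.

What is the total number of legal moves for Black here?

2

Black to move; king on a1.
In check: yes, from the white bishop on b2.
Legal moves: Kxa2, Rxb2.
Count: 2.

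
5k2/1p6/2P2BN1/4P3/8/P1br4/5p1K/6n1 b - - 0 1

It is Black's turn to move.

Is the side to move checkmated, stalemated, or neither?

Black to move; black king on f8.
In check: yes, from the white knight on g6.
King squares — e7: attacked by Bf6; f7: available; g7: attacked by Bf6; e8: available; g8: available.
Legal moves for Black: Kg8, Ke8, Kf7.
Black is in check but has 3 legal moves → neither.

neither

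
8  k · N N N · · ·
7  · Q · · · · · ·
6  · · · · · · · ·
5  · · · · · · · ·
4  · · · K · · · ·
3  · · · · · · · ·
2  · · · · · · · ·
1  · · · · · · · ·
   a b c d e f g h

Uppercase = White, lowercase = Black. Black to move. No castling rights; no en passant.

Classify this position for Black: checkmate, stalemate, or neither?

checkmate

Black to move; black king on a8.
In check: yes, from the white queen on b7.
King squares — a7: attacked by Qb7; b7: attacked by Nd8; b8: attacked by Qb7.
Legal moves for Black: none.
In check with no legal moves → checkmate.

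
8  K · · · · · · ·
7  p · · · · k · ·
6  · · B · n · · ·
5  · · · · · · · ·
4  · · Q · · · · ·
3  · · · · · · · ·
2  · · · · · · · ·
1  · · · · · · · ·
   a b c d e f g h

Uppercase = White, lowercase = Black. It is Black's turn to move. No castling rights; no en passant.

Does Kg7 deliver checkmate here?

no

After Kg7: white king on a8; in check: no.
White is not in check, so this cannot be checkmate.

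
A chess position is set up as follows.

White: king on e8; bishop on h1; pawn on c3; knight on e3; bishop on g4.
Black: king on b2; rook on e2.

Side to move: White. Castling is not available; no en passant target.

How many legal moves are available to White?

21

White to move; king on e8.
In check: no.
Legal moves: Kf8, Kd8, Kf7, Ke7, Kd7, Bc8, Bd7, Be6, Bh5, Bf5, Bh3, Bgf3, Bxe2, Ba8, Bb7, Bc6, Bd5, Be4, Bhf3, Bg2, c4.
Count: 21.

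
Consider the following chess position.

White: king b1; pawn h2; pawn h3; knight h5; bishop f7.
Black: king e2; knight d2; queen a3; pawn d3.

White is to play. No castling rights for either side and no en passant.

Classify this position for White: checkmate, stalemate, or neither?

checkmate

White to move; white king on b1.
In check: yes, from the black knight on d2.
King squares — a1: attacked by Qa3; c1: attacked by Qa3; a2: attacked by Qa3; b2: attacked by Qa3; c2: attacked by Pd3.
Legal moves for White: none.
In check with no legal moves → checkmate.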